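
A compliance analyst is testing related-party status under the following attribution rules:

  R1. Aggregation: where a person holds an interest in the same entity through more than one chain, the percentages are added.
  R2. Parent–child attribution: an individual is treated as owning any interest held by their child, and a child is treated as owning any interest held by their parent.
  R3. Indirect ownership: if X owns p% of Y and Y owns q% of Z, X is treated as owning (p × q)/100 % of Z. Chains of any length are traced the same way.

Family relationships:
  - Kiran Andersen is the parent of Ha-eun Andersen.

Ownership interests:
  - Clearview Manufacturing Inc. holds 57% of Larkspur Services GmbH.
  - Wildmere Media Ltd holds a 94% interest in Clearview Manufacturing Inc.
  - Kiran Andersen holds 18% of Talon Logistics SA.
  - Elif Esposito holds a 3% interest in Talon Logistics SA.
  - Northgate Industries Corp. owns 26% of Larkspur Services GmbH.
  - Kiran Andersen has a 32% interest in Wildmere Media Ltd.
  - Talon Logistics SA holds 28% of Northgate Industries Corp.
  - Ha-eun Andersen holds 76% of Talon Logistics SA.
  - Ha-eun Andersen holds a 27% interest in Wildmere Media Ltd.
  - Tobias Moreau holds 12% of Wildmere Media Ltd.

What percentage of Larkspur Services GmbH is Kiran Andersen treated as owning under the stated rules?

38.4554%

By parent–child attribution (R2), Kiran Andersen is treated as also owning Ha-eun Andersen's interest in Wildmere Media Ltd, giving 32% + 27% = 59%.
By parent–child attribution (R2), Kiran Andersen is treated as also owning Ha-eun Andersen's interest in Talon Logistics SA, giving 18% + 76% = 94%.
Chain via Wildmere Media Ltd → Clearview Manufacturing Inc. (R3): 59% × 94% × 57% = 31.6122% of Larkspur Services GmbH.
Chain via Talon Logistics SA → Northgate Industries Corp. (R3): 94% × 28% × 26% = 6.8432% of Larkspur Services GmbH.
Aggregating (R1): 31.6122% + 6.8432% = 38.4554%.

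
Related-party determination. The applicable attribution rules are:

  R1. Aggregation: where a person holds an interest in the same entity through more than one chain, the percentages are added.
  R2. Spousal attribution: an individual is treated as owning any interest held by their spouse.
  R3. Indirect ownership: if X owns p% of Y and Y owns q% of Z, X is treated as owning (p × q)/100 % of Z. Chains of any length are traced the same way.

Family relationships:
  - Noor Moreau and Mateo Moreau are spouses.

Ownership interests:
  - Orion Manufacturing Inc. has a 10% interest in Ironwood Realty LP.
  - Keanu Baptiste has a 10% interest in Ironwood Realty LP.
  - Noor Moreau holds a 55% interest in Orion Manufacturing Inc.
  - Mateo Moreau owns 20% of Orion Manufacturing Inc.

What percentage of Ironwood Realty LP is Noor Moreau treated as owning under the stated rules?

By spousal attribution (R2), Noor Moreau is treated as also owning Mateo Moreau's interest in Orion Manufacturing Inc, giving 55% + 20% = 75%.
Chain via Orion Manufacturing Inc. (R3): 75% × 10% = 7.5% of Ironwood Realty LP.

7.5%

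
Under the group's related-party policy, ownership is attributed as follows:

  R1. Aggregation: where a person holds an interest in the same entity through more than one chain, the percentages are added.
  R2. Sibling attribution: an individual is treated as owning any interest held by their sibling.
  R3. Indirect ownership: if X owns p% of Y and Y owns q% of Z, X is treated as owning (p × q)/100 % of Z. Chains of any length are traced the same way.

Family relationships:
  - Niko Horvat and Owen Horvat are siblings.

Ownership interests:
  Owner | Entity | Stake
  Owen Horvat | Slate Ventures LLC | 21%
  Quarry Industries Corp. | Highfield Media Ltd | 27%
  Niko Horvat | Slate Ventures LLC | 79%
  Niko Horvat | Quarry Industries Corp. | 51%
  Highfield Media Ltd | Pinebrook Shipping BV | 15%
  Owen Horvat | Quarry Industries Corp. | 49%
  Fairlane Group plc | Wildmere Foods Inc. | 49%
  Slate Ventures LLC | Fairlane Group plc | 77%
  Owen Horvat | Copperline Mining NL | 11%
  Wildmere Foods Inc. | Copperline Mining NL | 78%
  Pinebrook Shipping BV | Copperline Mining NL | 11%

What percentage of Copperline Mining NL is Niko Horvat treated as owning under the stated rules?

40.8749%

By sibling attribution (R2), Niko Horvat is treated as also owning Owen Horvat's interest in Slate Ventures LLC, giving 79% + 21% = 100%.
By sibling attribution (R2), Niko Horvat is treated as also owning Owen Horvat's interest in Quarry Industries Corp, giving 51% + 49% = 100%.
By sibling attribution (R2), Niko Horvat is treated as owning Owen Horvat's 11% interest in Copperline Mining NL.
Chain via Slate Ventures LLC → Fairlane Group plc → Wildmere Foods Inc. (R3): 100% × 77% × 49% × 78% = 29.4294% of Copperline Mining NL.
Chain via Quarry Industries Corp. → Highfield Media Ltd → Pinebrook Shipping BV (R3): 100% × 27% × 15% × 11% = 0.4455% of Copperline Mining NL.
Direct interest in Copperline Mining NL: 11%.
Aggregating (R1): 29.4294% + 0.4455% + 11% = 40.8749%.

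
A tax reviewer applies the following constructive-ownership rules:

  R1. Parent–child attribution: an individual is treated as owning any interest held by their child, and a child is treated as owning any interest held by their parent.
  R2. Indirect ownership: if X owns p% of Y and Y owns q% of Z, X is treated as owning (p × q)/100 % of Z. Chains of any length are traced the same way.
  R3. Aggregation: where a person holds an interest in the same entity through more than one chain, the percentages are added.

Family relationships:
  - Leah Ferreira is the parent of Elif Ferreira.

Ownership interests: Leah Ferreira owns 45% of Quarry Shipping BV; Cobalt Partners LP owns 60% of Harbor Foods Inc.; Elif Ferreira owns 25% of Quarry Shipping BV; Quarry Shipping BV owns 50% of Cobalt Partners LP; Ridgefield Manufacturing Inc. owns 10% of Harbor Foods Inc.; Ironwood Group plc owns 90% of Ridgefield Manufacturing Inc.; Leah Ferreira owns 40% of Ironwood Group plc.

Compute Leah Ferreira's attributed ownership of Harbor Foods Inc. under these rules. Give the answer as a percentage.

24.6%

By parent–child attribution (R1), Leah Ferreira is treated as also owning Elif Ferreira's interest in Quarry Shipping BV, giving 45% + 25% = 70%.
Chain via Ironwood Group plc → Ridgefield Manufacturing Inc. (R2): 40% × 90% × 10% = 3.6% of Harbor Foods Inc.
Chain via Quarry Shipping BV → Cobalt Partners LP (R2): 70% × 50% × 60% = 21% of Harbor Foods Inc.
Aggregating (R3): 3.6% + 21% = 24.6%.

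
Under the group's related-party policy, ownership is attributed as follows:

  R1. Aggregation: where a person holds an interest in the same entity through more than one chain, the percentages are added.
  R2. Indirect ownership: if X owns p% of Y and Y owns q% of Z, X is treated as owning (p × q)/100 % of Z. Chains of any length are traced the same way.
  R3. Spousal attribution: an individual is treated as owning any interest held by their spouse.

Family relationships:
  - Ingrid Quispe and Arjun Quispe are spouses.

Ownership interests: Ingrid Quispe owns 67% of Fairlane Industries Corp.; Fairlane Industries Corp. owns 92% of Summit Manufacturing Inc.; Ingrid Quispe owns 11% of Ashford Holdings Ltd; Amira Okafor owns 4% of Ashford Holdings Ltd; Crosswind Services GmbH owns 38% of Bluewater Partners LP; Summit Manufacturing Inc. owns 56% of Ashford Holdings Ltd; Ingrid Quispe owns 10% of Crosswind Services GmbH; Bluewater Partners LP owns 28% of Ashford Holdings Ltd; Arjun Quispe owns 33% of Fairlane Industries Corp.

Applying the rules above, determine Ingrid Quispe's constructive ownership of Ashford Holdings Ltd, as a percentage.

63.584%

By spousal attribution (R3), Ingrid Quispe is treated as also owning Arjun Quispe's interest in Fairlane Industries Corp, giving 67% + 33% = 100%.
Chain via Crosswind Services GmbH → Bluewater Partners LP (R2): 10% × 38% × 28% = 1.064% of Ashford Holdings Ltd.
Chain via Fairlane Industries Corp. → Summit Manufacturing Inc. (R2): 100% × 92% × 56% = 51.52% of Ashford Holdings Ltd.
Direct interest in Ashford Holdings Ltd: 11%.
Aggregating (R1): 1.064% + 51.52% + 11% = 63.584%.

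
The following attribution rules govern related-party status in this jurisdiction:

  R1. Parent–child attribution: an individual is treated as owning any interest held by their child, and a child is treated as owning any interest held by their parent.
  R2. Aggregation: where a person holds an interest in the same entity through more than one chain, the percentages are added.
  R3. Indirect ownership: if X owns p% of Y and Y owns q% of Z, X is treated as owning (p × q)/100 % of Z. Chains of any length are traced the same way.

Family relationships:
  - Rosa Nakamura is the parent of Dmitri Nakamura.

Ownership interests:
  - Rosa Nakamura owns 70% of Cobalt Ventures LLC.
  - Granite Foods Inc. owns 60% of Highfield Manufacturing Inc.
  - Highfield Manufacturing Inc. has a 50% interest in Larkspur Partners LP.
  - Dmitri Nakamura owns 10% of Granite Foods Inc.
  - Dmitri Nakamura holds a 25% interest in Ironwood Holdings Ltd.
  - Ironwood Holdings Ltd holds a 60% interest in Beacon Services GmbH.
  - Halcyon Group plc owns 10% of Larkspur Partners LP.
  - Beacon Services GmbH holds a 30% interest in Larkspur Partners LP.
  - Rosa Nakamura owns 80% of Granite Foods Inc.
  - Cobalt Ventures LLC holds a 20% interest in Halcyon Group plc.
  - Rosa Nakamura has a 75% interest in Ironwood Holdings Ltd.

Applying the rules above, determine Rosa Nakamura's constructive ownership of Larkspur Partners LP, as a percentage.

By parent–child attribution (R1), Rosa Nakamura is treated as also owning Dmitri Nakamura's interest in Granite Foods Inc, giving 80% + 10% = 90%.
By parent–child attribution (R1), Rosa Nakamura is treated as also owning Dmitri Nakamura's interest in Ironwood Holdings Ltd, giving 75% + 25% = 100%.
Chain via Granite Foods Inc. → Highfield Manufacturing Inc. (R3): 90% × 60% × 50% = 27% of Larkspur Partners LP.
Chain via Ironwood Holdings Ltd → Beacon Services GmbH (R3): 100% × 60% × 30% = 18% of Larkspur Partners LP.
Chain via Cobalt Ventures LLC → Halcyon Group plc (R3): 70% × 20% × 10% = 1.4% of Larkspur Partners LP.
Aggregating (R2): 27% + 18% + 1.4% = 46.4%.

46.4%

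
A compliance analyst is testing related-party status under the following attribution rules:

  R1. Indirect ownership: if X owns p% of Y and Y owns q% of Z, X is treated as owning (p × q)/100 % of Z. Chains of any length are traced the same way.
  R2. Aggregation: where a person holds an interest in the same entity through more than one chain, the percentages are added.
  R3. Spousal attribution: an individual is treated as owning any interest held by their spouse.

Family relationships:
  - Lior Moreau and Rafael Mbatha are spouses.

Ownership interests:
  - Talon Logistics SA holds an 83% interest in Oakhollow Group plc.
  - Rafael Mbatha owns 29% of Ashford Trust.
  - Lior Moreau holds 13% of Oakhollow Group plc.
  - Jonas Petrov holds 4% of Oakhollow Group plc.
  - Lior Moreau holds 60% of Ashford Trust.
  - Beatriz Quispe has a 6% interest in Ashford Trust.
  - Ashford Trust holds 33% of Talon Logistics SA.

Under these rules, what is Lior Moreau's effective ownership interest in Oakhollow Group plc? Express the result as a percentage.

By spousal attribution (R3), Lior Moreau is treated as also owning Rafael Mbatha's interest in Ashford Trust, giving 60% + 29% = 89%.
Chain via Ashford Trust → Talon Logistics SA (R1): 89% × 33% × 83% = 24.3771% of Oakhollow Group plc.
Direct interest in Oakhollow Group plc: 13%.
Aggregating (R2): 24.3771% + 13% = 37.3771%.

37.3771%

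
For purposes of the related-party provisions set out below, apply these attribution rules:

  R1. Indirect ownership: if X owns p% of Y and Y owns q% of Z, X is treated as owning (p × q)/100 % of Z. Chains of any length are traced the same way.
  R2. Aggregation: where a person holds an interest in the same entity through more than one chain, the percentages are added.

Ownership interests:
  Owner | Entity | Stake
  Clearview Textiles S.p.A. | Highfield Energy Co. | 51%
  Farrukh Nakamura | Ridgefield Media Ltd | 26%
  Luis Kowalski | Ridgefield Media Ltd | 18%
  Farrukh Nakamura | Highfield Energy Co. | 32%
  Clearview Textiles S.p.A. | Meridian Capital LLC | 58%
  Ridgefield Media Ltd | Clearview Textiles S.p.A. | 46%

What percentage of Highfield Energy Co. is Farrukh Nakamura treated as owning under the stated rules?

38.0996%

Chain via Ridgefield Media Ltd → Clearview Textiles S.p.A. (R1): 26% × 46% × 51% = 6.0996% of Highfield Energy Co.
Direct interest in Highfield Energy Co: 32%.
Aggregating (R2): 6.0996% + 32% = 38.0996%.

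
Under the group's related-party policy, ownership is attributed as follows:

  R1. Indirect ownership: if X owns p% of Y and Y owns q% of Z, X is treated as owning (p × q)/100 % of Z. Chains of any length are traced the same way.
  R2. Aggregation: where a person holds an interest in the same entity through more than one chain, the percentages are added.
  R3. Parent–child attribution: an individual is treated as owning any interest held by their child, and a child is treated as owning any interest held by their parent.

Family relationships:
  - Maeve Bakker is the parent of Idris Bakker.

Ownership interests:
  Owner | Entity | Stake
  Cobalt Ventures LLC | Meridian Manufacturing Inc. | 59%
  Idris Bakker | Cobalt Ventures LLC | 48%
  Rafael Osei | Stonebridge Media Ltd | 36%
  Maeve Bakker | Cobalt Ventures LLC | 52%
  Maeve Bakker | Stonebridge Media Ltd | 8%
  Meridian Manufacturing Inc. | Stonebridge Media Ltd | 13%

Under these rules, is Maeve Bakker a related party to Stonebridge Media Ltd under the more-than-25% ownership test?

By parent–child attribution (R3), Maeve Bakker is treated as also owning Idris Bakker's interest in Cobalt Ventures LLC, giving 52% + 48% = 100%.
Chain via Cobalt Ventures LLC → Meridian Manufacturing Inc. (R1): 100% × 59% × 13% = 7.67% of Stonebridge Media Ltd.
Direct interest in Stonebridge Media Ltd: 8%.
Aggregating (R2): 7.67% + 8% = 15.67%.
15.67% does not exceed the 25% threshold, so Maeve is not a related party to Stonebridge Media Ltd.

No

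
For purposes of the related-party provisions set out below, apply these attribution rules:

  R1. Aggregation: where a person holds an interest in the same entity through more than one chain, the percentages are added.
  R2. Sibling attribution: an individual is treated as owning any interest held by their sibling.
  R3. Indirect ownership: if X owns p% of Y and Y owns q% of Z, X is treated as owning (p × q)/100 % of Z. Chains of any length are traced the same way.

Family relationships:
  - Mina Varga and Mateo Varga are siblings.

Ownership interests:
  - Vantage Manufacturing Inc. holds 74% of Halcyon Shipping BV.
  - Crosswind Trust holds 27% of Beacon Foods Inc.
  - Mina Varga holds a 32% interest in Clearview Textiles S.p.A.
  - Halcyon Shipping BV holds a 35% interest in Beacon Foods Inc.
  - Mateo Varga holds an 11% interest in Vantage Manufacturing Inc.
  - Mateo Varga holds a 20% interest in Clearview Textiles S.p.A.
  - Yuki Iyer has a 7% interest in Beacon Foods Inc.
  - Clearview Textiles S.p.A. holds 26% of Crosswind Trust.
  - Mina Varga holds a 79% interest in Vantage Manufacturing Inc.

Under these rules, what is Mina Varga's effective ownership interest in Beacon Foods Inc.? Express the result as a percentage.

26.9604%

By sibling attribution (R2), Mina Varga is treated as also owning Mateo Varga's interest in Vantage Manufacturing Inc, giving 79% + 11% = 90%.
By sibling attribution (R2), Mina Varga is treated as also owning Mateo Varga's interest in Clearview Textiles S.p.A, giving 32% + 20% = 52%.
Chain via Vantage Manufacturing Inc. → Halcyon Shipping BV (R3): 90% × 74% × 35% = 23.31% of Beacon Foods Inc.
Chain via Clearview Textiles S.p.A. → Crosswind Trust (R3): 52% × 26% × 27% = 3.6504% of Beacon Foods Inc.
Aggregating (R1): 23.31% + 3.6504% = 26.9604%.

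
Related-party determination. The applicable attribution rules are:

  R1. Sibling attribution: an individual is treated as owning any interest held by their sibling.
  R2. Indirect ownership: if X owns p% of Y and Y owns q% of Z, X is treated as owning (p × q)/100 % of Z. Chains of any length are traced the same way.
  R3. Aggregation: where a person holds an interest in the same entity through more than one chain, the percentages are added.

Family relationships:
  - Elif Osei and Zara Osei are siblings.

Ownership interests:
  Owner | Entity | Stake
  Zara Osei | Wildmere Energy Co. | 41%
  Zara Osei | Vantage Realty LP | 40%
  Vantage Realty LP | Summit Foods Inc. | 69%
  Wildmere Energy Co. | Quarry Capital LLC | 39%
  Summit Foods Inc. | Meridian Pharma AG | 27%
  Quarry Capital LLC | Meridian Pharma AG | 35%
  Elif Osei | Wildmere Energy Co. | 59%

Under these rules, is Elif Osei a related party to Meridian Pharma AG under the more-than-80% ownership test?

No

By sibling attribution (R1), Elif Osei is treated as also owning Zara Osei's interest in Wildmere Energy Co, giving 59% + 41% = 100%.
By sibling attribution (R1), Elif Osei is treated as owning Zara Osei's 40% interest in Vantage Realty LP.
Chain via Wildmere Energy Co. → Quarry Capital LLC (R2): 100% × 39% × 35% = 13.65% of Meridian Pharma AG.
Chain via Vantage Realty LP → Summit Foods Inc. (R2): 40% × 69% × 27% = 7.452% of Meridian Pharma AG.
Aggregating (R3): 13.65% + 7.452% = 21.102%.
21.102% does not exceed the 80% threshold, so Elif is not a related party to Meridian Pharma AG.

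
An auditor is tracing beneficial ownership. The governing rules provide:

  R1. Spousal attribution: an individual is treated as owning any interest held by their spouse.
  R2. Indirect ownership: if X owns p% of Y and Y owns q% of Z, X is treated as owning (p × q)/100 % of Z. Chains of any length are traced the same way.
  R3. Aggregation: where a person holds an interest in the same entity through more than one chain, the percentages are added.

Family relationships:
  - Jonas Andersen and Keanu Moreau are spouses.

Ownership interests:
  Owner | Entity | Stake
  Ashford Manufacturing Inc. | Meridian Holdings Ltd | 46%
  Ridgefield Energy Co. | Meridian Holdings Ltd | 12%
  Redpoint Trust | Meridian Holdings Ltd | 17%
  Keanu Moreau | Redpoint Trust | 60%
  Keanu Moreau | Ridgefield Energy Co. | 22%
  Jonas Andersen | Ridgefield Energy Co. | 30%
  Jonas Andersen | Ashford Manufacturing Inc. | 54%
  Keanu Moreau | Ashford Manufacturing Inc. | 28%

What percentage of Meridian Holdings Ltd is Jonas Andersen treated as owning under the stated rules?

54.16%

By spousal attribution (R1), Jonas Andersen is treated as also owning Keanu Moreau's interest in Ashford Manufacturing Inc, giving 54% + 28% = 82%.
By spousal attribution (R1), Jonas Andersen is treated as also owning Keanu Moreau's interest in Ridgefield Energy Co, giving 30% + 22% = 52%.
By spousal attribution (R1), Jonas Andersen is treated as owning Keanu Moreau's 60% interest in Redpoint Trust.
Chain via Ashford Manufacturing Inc. (R2): 82% × 46% = 37.72% of Meridian Holdings Ltd.
Chain via Ridgefield Energy Co. (R2): 52% × 12% = 6.24% of Meridian Holdings Ltd.
Chain via Redpoint Trust (R2): 60% × 17% = 10.2% of Meridian Holdings Ltd.
Aggregating (R3): 37.72% + 6.24% + 10.2% = 54.16%.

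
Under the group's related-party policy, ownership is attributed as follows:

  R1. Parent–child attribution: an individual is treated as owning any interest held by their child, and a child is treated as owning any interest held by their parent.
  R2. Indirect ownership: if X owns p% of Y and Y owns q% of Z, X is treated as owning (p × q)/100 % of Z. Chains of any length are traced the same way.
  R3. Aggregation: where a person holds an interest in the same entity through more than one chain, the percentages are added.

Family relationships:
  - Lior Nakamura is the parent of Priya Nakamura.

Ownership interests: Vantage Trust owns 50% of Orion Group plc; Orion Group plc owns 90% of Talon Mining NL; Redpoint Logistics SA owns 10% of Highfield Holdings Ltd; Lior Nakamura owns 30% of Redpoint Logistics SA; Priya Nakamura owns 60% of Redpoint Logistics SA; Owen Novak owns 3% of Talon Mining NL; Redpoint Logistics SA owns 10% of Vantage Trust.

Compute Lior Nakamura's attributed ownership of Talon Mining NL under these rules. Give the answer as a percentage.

By parent–child attribution (R1), Lior Nakamura is treated as also owning Priya Nakamura's interest in Redpoint Logistics SA, giving 30% + 60% = 90%.
Chain via Redpoint Logistics SA → Vantage Trust → Orion Group plc (R2): 90% × 10% × 50% × 90% = 4.05% of Talon Mining NL.

4.05%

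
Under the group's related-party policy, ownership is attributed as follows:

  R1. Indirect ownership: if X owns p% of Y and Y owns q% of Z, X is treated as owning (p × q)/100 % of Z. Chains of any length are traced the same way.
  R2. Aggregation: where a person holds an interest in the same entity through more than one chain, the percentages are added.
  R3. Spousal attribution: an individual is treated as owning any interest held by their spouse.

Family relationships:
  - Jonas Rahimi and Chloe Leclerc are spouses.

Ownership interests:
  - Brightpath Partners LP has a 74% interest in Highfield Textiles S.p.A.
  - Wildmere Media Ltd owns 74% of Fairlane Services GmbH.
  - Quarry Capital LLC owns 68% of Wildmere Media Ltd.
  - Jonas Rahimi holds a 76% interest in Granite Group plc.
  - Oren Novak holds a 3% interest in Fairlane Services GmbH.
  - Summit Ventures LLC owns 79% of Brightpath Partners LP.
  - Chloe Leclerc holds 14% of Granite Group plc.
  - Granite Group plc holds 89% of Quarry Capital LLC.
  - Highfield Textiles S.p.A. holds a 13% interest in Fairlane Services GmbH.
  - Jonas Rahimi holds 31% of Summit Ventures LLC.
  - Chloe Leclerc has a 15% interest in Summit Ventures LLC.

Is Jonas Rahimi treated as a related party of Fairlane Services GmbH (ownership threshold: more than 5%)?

Yes

By spousal attribution (R3), Jonas Rahimi is treated as also owning Chloe Leclerc's interest in Granite Group plc, giving 76% + 14% = 90%.
By spousal attribution (R3), Jonas Rahimi is treated as also owning Chloe Leclerc's interest in Summit Ventures LLC, giving 31% + 15% = 46%.
Chain via Granite Group plc → Quarry Capital LLC → Wildmere Media Ltd (R1): 90% × 89% × 68% × 74% = 40.30632% of Fairlane Services GmbH.
Chain via Summit Ventures LLC → Brightpath Partners LP → Highfield Textiles S.p.A. (R1): 46% × 79% × 74% × 13% = 3.495908% of Fairlane Services GmbH.
Aggregating (R2): 40.30632% + 3.495908% = 43.802228%.
43.802228% exceeds the 5% threshold, so Jonas is a related party to Fairlane Services GmbH.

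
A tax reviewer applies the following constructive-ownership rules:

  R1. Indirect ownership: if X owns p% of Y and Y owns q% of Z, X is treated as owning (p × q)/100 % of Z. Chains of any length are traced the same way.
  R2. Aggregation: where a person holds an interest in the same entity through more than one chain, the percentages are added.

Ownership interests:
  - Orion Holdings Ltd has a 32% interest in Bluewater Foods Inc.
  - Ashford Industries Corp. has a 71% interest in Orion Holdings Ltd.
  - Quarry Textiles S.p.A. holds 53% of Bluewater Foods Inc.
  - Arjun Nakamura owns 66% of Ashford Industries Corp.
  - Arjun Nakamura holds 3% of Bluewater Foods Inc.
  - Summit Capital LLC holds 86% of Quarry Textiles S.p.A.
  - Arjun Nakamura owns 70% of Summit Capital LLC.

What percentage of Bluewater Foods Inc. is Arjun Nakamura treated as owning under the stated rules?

Chain via Summit Capital LLC → Quarry Textiles S.p.A. (R1): 70% × 86% × 53% = 31.906% of Bluewater Foods Inc.
Chain via Ashford Industries Corp. → Orion Holdings Ltd (R1): 66% × 71% × 32% = 14.9952% of Bluewater Foods Inc.
Direct interest in Bluewater Foods Inc: 3%.
Aggregating (R2): 31.906% + 14.9952% + 3% = 49.9012%.

49.9012%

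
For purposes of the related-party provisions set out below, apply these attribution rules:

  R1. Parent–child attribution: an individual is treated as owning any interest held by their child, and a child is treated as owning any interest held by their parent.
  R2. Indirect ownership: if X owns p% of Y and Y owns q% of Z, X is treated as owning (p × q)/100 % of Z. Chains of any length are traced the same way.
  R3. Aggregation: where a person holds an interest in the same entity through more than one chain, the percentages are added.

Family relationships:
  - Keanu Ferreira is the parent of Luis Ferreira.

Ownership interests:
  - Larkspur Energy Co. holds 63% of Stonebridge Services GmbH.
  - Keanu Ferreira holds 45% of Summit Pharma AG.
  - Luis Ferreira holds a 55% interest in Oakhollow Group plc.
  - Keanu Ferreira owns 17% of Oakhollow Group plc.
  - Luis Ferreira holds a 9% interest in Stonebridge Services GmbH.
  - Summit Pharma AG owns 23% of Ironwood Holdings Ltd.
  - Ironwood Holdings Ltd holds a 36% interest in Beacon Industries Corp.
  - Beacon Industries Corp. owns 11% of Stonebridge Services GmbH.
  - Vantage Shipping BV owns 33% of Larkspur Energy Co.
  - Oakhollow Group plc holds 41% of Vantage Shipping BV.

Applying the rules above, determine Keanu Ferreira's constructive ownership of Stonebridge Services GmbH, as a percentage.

By parent–child attribution (R1), Keanu Ferreira is treated as also owning Luis Ferreira's interest in Oakhollow Group plc, giving 17% + 55% = 72%.
By parent–child attribution (R1), Keanu Ferreira is treated as owning Luis Ferreira's 9% interest in Stonebridge Services GmbH.
Chain via Oakhollow Group plc → Vantage Shipping BV → Larkspur Energy Co. (R2): 72% × 41% × 33% × 63% = 6.137208% of Stonebridge Services GmbH.
Chain via Summit Pharma AG → Ironwood Holdings Ltd → Beacon Industries Corp. (R2): 45% × 23% × 36% × 11% = 0.40986% of Stonebridge Services GmbH.
Direct interest in Stonebridge Services GmbH: 9%.
Aggregating (R3): 6.137208% + 0.40986% + 9% = 15.547068%.

15.547068%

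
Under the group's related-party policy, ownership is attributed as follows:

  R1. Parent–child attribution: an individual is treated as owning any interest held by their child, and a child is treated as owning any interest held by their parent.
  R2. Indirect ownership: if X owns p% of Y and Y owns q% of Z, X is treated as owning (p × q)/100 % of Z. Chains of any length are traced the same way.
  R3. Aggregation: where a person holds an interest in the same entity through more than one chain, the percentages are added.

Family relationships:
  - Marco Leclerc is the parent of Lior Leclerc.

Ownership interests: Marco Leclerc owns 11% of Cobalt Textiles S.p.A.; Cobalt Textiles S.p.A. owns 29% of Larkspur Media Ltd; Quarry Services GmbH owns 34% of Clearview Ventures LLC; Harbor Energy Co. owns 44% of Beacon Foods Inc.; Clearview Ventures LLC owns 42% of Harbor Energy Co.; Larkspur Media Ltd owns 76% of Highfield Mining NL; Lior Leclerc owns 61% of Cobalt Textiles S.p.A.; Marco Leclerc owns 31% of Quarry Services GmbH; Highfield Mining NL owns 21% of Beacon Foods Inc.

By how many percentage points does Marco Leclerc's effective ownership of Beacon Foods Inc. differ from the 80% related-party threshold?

74.71976

By parent–child attribution (R1), Marco Leclerc is treated as also owning Lior Leclerc's interest in Cobalt Textiles S.p.A, giving 11% + 61% = 72%.
Chain via Cobalt Textiles S.p.A. → Larkspur Media Ltd → Highfield Mining NL (R2): 72% × 29% × 76% × 21% = 3.332448% of Beacon Foods Inc.
Chain via Quarry Services GmbH → Clearview Ventures LLC → Harbor Energy Co. (R2): 31% × 34% × 42% × 44% = 1.947792% of Beacon Foods Inc.
Aggregating (R3): 3.332448% + 1.947792% = 5.28024%.
5.28024% falls short of the 80% threshold by 74.71976 percentage points.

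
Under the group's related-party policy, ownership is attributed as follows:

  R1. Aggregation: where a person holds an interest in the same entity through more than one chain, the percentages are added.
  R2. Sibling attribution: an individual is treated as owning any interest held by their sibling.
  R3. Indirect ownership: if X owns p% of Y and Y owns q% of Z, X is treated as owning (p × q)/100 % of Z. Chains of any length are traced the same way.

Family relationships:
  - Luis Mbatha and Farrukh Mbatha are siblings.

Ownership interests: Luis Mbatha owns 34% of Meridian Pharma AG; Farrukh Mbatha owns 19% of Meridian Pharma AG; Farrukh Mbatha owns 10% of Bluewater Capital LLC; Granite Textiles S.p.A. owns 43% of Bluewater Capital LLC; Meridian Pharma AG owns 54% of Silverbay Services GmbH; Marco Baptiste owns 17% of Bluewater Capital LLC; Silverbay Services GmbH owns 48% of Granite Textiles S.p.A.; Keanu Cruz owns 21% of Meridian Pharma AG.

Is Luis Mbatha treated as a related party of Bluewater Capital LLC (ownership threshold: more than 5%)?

By sibling attribution (R2), Luis Mbatha is treated as also owning Farrukh Mbatha's interest in Meridian Pharma AG, giving 34% + 19% = 53%.
By sibling attribution (R2), Luis Mbatha is treated as owning Farrukh Mbatha's 10% interest in Bluewater Capital LLC.
Chain via Meridian Pharma AG → Silverbay Services GmbH → Granite Textiles S.p.A. (R3): 53% × 54% × 48% × 43% = 5.907168% of Bluewater Capital LLC.
Direct interest in Bluewater Capital LLC: 10%.
Aggregating (R1): 5.907168% + 10% = 15.907168%.
15.907168% exceeds the 5% threshold, so Luis is a related party to Bluewater Capital LLC.

Yes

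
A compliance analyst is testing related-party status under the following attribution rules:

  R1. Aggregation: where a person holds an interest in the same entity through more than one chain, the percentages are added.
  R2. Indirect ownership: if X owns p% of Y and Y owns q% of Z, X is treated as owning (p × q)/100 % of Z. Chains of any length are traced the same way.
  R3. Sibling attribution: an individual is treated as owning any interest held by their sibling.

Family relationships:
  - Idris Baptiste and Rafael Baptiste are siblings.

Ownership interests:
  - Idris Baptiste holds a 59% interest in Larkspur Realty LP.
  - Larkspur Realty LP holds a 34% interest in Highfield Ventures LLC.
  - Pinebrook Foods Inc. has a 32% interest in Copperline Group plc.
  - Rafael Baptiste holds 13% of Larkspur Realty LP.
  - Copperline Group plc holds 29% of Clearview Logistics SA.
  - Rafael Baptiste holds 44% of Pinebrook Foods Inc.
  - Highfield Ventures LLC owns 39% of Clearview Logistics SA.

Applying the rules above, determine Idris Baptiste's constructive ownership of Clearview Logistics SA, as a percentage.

13.6304%

By sibling attribution (R3), Idris Baptiste is treated as also owning Rafael Baptiste's interest in Larkspur Realty LP, giving 59% + 13% = 72%.
By sibling attribution (R3), Idris Baptiste is treated as owning Rafael Baptiste's 44% interest in Pinebrook Foods Inc.
Chain via Larkspur Realty LP → Highfield Ventures LLC (R2): 72% × 34% × 39% = 9.5472% of Clearview Logistics SA.
Chain via Pinebrook Foods Inc. → Copperline Group plc (R2): 44% × 32% × 29% = 4.0832% of Clearview Logistics SA.
Aggregating (R1): 9.5472% + 4.0832% = 13.6304%.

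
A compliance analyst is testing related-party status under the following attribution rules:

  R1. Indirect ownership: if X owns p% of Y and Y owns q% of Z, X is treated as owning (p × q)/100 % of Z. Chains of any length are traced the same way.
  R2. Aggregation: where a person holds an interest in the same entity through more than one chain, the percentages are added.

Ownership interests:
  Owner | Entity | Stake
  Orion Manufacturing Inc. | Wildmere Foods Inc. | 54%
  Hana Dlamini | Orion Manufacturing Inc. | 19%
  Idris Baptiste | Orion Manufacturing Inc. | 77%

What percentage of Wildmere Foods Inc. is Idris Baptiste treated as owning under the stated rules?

Chain via Orion Manufacturing Inc. (R1): 77% × 54% = 41.58% of Wildmere Foods Inc.

41.58%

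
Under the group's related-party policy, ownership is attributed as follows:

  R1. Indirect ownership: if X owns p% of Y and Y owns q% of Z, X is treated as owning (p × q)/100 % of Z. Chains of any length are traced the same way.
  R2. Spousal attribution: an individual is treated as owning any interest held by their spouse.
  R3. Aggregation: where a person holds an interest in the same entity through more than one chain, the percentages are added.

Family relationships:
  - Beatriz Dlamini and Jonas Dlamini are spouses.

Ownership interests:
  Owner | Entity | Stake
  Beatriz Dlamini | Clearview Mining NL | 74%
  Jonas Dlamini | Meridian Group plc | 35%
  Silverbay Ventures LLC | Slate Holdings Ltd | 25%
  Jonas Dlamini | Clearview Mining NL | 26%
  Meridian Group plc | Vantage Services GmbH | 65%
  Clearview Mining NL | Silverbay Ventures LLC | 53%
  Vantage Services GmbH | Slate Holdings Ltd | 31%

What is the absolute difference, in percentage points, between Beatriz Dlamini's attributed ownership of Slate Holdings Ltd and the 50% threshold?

By spousal attribution (R2), Beatriz Dlamini is treated as also owning Jonas Dlamini's interest in Clearview Mining NL, giving 74% + 26% = 100%.
By spousal attribution (R2), Beatriz Dlamini is treated as owning Jonas Dlamini's 35% interest in Meridian Group plc.
Chain via Clearview Mining NL → Silverbay Ventures LLC (R1): 100% × 53% × 25% = 13.25% of Slate Holdings Ltd.
Chain via Meridian Group plc → Vantage Services GmbH (R1): 35% × 65% × 31% = 7.0525% of Slate Holdings Ltd.
Aggregating (R3): 13.25% + 7.0525% = 20.3025%.
20.3025% falls short of the 50% threshold by 29.6975 percentage points.

29.6975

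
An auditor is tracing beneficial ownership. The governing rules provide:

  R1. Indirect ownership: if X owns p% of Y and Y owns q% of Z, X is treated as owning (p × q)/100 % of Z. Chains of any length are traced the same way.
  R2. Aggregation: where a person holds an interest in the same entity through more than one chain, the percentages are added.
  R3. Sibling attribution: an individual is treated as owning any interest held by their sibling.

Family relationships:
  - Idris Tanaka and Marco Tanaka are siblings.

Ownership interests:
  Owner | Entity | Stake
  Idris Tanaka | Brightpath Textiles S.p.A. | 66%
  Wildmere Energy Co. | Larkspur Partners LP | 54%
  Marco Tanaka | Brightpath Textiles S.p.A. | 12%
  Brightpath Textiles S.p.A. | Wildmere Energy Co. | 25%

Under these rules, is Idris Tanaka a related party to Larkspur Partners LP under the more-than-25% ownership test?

No

By sibling attribution (R3), Idris Tanaka is treated as also owning Marco Tanaka's interest in Brightpath Textiles S.p.A, giving 66% + 12% = 78%.
Chain via Brightpath Textiles S.p.A. → Wildmere Energy Co. (R1): 78% × 25% × 54% = 10.53% of Larkspur Partners LP.
10.53% does not exceed the 25% threshold, so Idris is not a related party to Larkspur Partners LP.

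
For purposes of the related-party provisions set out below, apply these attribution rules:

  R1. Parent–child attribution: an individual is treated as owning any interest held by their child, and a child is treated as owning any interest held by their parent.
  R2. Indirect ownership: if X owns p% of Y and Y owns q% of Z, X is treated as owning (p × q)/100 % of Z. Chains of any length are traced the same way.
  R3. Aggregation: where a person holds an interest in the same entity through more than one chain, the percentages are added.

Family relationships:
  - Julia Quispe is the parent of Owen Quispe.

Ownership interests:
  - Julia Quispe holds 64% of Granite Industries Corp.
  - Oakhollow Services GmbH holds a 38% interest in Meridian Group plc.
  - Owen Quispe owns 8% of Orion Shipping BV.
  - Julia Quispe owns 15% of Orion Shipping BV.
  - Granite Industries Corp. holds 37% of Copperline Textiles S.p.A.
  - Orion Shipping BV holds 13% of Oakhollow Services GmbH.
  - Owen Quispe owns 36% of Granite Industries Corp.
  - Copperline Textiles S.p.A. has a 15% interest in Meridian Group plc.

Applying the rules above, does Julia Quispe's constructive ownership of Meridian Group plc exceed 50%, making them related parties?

By parent–child attribution (R1), Julia Quispe is treated as also owning Owen Quispe's interest in Orion Shipping BV, giving 15% + 8% = 23%.
By parent–child attribution (R1), Julia Quispe is treated as also owning Owen Quispe's interest in Granite Industries Corp, giving 64% + 36% = 100%.
Chain via Orion Shipping BV → Oakhollow Services GmbH (R2): 23% × 13% × 38% = 1.1362% of Meridian Group plc.
Chain via Granite Industries Corp. → Copperline Textiles S.p.A. (R2): 100% × 37% × 15% = 5.55% of Meridian Group plc.
Aggregating (R3): 1.1362% + 5.55% = 6.6862%.
6.6862% does not exceed the 50% threshold, so Julia is not a related party to Meridian Group plc.

No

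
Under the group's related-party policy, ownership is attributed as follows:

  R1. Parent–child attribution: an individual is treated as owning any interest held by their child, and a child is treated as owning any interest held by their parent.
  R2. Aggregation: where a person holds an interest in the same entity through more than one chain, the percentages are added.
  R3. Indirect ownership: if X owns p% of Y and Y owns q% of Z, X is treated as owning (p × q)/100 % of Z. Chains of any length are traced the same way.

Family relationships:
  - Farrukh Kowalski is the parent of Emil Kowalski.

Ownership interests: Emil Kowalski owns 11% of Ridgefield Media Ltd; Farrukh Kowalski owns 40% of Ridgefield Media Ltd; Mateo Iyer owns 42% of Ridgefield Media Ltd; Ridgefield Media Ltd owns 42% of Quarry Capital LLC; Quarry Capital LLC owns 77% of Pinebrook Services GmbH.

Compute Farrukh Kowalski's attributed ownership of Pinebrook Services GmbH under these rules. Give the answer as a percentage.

By parent–child attribution (R1), Farrukh Kowalski is treated as also owning Emil Kowalski's interest in Ridgefield Media Ltd, giving 40% + 11% = 51%.
Chain via Ridgefield Media Ltd → Quarry Capital LLC (R3): 51% × 42% × 77% = 16.4934% of Pinebrook Services GmbH.

16.4934%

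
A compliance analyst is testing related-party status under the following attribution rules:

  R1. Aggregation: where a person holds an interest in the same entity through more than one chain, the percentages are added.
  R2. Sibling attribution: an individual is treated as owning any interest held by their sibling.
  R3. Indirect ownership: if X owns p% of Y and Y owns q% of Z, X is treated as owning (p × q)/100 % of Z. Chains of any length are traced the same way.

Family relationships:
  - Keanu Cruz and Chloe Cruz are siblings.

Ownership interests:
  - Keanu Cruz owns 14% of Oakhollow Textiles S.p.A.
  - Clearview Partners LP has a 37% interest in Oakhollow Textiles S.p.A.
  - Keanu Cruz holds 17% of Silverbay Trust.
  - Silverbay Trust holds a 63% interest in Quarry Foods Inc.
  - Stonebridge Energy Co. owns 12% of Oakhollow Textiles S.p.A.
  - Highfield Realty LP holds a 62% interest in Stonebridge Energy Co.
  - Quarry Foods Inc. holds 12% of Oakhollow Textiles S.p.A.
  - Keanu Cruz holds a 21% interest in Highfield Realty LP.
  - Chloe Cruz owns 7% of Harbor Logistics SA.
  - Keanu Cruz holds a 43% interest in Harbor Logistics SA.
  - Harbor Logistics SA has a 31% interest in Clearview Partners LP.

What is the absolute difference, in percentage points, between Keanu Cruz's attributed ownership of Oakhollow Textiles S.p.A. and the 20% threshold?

2.5826

By sibling attribution (R2), Keanu Cruz is treated as also owning Chloe Cruz's interest in Harbor Logistics SA, giving 43% + 7% = 50%.
Chain via Highfield Realty LP → Stonebridge Energy Co. (R3): 21% × 62% × 12% = 1.5624% of Oakhollow Textiles S.p.A.
Chain via Silverbay Trust → Quarry Foods Inc. (R3): 17% × 63% × 12% = 1.2852% of Oakhollow Textiles S.p.A.
Chain via Harbor Logistics SA → Clearview Partners LP (R3): 50% × 31% × 37% = 5.735% of Oakhollow Textiles S.p.A.
Direct interest in Oakhollow Textiles S.p.A: 14%.
Aggregating (R1): 1.5624% + 1.2852% + 5.735% + 14% = 22.5826%.
22.5826% exceeds the 20% threshold by 2.5826 percentage points.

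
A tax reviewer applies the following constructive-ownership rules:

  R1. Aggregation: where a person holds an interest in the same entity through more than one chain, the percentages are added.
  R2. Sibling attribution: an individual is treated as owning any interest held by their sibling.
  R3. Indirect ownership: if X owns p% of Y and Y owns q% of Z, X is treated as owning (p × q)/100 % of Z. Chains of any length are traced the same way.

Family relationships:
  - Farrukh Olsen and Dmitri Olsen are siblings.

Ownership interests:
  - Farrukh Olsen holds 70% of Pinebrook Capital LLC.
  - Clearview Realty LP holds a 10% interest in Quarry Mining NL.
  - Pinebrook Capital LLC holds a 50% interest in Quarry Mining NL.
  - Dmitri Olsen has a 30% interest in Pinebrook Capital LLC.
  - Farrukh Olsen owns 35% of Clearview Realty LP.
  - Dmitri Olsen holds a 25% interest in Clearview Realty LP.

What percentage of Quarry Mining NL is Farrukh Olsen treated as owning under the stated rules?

By sibling attribution (R2), Farrukh Olsen is treated as also owning Dmitri Olsen's interest in Clearview Realty LP, giving 35% + 25% = 60%.
By sibling attribution (R2), Farrukh Olsen is treated as also owning Dmitri Olsen's interest in Pinebrook Capital LLC, giving 70% + 30% = 100%.
Chain via Clearview Realty LP (R3): 60% × 10% = 6% of Quarry Mining NL.
Chain via Pinebrook Capital LLC (R3): 100% × 50% = 50% of Quarry Mining NL.
Aggregating (R1): 6% + 50% = 56%.

56%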